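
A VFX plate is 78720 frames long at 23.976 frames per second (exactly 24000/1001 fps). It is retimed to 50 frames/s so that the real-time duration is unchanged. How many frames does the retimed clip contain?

Target frames = source frames × (target rate / source rate) = 78720 × (50)/(24000/1001) = 78720 × 1001/480 = 164164.

164164 frames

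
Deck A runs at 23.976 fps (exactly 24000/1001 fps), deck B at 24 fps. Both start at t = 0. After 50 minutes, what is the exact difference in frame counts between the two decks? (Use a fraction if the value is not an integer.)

50 min = 3000 s.
A emits 24000/1001 × 3000 = 72000000/1001 frames; B emits 24 × 3000 = 72000.
Difference = 72000/1001 frames (≈ 71.9281); B is ahead of A.

72000/1001 frames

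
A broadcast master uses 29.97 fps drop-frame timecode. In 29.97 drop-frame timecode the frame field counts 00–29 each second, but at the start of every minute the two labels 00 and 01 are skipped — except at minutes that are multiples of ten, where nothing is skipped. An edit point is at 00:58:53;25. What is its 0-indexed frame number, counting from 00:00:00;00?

105909

As if non-drop at 30 labels/s: (0 × 3600 + 58 × 60 + 53) × 30 + 25 = 106015.
Minute boundaries passed: 58; those not divisible by 10: 58 − 5 = 53; dropped labels = 2 × 53 = 106.
Actual frame index = 106015 − 106 = 105909.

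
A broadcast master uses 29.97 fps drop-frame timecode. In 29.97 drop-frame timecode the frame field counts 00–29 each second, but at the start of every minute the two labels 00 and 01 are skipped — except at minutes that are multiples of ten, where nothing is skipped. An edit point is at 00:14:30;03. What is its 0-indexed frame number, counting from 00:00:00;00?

Complete 10-minute blocks: 1, each 17982 frames → 17982.
Remaining 4 whole minutes in the current block: 1800 + 3 × 1798 = 7194 frames.
Within the current minute: 30 × 30 + 3 − 2 = 901 (labels ;00/;01 skipped at this minute). Total = 17982 + 7194 + 901 = 26077.

26077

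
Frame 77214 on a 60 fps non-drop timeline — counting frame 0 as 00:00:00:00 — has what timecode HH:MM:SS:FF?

77214 ÷ 60 = 1286 full seconds, remainder 54 frames.
1286 s = 0 h 21 min 26 s.
Timecode: 00:21:26:54.

00:21:26:54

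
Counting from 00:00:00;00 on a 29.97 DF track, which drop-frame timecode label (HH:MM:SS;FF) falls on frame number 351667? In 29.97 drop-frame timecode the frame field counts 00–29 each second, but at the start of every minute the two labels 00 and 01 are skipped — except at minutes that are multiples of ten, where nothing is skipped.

Ten DF minutes hold 17982 frames, so frame 351667 lies in block 19 (frames 341658–359639) with 10009 frames into that block.
The block's first minute is 1800 frames and the rest 1798 each; 10009 frames reaches minute 5, so 19 × 18 + 5 × 2 = 352 labels have been skipped so far.
Adding those back, label number 351667 + 352 = 352019 at 30 labels/s is 11733 s + 29 f = 3 h 15 min 33 s frame 29, i.e. 03:15:33;29.

03:15:33;29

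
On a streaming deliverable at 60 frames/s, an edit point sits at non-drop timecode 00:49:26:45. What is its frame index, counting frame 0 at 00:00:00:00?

Total seconds to the label: (0 × 3600 + 49 × 60 + 26) = 2966.
Frame index = 2966 × 60 + 45 = 178005.

178005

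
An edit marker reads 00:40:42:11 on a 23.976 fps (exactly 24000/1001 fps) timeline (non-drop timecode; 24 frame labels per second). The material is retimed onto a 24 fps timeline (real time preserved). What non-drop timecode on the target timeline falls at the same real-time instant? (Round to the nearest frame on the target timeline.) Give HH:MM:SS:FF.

Source frame index: (0×3600 + 40×60 + 42) × 24 + 11 = 58619.
Real time: 58619 / (24000/1001) = 58677619/24000 s.
Target frame: (58677619/24000) × (24) = 58677619/1000 ≈ 58677.619 → 58678.
At 24 labels/s: frame 58678 → 00:40:44:22.

00:40:44:22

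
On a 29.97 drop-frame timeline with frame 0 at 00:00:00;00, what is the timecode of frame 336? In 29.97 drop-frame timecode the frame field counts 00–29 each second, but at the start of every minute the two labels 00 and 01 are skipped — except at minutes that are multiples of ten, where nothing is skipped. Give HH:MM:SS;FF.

00:00:11;06

Ten DF minutes hold 17982 frames, so frame 336 lies in block 0 (frames 0–17981) with 336 frames into that block.
The block's first minute is 1800 frames and the rest 1798 each; 336 frames reaches minute 0, so 0 × 18 + 0 × 2 = 0 labels have been skipped so far.
Adding those back, label number 336 + 0 = 336 at 30 labels/s is 11 s + 6 f = 0 h 0 min 11 s frame 6, i.e. 00:00:11;06.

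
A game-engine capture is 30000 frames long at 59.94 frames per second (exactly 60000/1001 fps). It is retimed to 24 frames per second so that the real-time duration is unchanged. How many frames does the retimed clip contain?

Target frames = source frames × (target rate / source rate) = 30000 × (24)/(60000/1001) = 30000 × 1001/2500 = 12012.

12012 frames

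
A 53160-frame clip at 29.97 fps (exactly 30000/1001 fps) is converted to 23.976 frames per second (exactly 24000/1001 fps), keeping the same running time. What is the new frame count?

42528 frames

Target frames = source frames × (target rate / source rate) = 53160 × (24000/1001)/(30000/1001) = 53160 × 4/5 = 42528.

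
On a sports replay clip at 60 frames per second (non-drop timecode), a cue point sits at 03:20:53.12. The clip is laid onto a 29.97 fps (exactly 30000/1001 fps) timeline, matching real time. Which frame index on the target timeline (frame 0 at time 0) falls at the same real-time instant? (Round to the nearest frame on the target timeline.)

Source frame index: (3×3600 + 20×60 + 53) × 60 + 12 = 723192.
Real time: 723192 / (60) = 60266/5 s.
Target frame: (60266/5) × (30000/1001) = 361596000/1001 ≈ 361234.765 → 361235.

frame 361235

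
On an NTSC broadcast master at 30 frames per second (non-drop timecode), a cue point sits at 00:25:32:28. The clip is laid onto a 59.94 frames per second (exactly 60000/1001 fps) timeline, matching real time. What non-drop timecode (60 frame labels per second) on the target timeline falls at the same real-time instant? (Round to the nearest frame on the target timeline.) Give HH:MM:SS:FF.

00:25:31:24

Source frame index: (0×3600 + 25×60 + 32) × 30 + 28 = 45988.
Real time: 45988 / (30) = 22994/15 s.
Target frame: (22994/15) × (60000/1001) = 91976000/1001 ≈ 91884.116 → 91884.
At 60 labels/s: frame 91884 → 00:25:31:24.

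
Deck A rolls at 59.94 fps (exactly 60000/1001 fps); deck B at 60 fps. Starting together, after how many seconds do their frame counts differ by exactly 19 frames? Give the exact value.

The gap grows by |60 − 60000/1001| = 60/1001 frames per second.
Time for a 19-frame gap: 19 ÷ (60/1001) = 19019/60 s.

19019/60 seconds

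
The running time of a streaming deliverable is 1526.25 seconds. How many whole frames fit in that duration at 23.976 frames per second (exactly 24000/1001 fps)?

36593 frames

Frames = 1526.25 × 24000/1001 = 3330000/91 ≈ 36593.4066.
Complete frames: 36593.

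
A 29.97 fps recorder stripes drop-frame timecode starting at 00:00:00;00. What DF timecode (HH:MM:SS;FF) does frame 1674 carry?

00:00:55;24

Each 10-minute DF block holds 10 × 60 × 30 − 9 × 2 = 17982 frames. 1674 ÷ 17982 → 0 full blocks, remainder 1674.
Within the partial block the first minute is 1800 frames and each further minute 1798, so 0 further minute boundaries passed. Total skipped labels = 18 × 0 + 2 × 0 = 0.
Non-drop label index = 1674 + 0 = 1674; at 30 labels/s that is 00:00:55:24, i.e. DF 00:00:55;24.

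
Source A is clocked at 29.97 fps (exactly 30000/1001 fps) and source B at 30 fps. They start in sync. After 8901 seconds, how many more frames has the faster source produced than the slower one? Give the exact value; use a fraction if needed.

267030/1001 frames

A emits 30000/1001 × 8901 = 267030000/1001 frames; B emits 30 × 8901 = 267030.
Difference = 267030/1001 frames (≈ 266.7632); B is ahead of A.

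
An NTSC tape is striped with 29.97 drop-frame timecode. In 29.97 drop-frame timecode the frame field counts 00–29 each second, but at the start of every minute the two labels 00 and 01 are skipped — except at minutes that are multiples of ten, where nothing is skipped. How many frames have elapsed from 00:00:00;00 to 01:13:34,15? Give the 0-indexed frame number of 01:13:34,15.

132303

As if non-drop at 30 labels/s: (1 × 3600 + 13 × 60 + 34) × 30 + 15 = 132435.
Minute boundaries passed: 73; those not divisible by 10: 73 − 7 = 66; dropped labels = 2 × 66 = 132.
Actual frame index = 132435 − 132 = 132303.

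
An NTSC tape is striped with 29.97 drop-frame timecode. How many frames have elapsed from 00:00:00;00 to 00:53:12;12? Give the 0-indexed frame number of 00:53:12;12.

95676

As if non-drop at 30 labels/s: (0 × 3600 + 53 × 60 + 12) × 30 + 12 = 95772.
Minute boundaries passed: 53; those not divisible by 10: 53 − 5 = 48; dropped labels = 2 × 48 = 96.
Actual frame index = 95772 − 96 = 95676.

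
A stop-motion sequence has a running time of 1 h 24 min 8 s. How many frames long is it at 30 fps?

1 h 24 min 8 s = 5048 s.
Frames = 5048 × 30 = 151440.

151440 frames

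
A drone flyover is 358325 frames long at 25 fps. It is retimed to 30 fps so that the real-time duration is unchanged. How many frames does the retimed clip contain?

429990 frames

Target frames = source frames × (target rate / source rate) = 358325 × (30)/(25) = 358325 × 6/5 = 429990.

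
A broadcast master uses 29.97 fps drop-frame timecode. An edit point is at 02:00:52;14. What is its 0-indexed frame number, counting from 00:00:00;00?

As if non-drop at 30 labels/s: (2 × 3600 + 0 × 60 + 52) × 30 + 14 = 217574.
Minute boundaries passed: 120; those not divisible by 10: 120 − 12 = 108; dropped labels = 2 × 108 = 216.
Actual frame index = 217574 − 216 = 217358.

217358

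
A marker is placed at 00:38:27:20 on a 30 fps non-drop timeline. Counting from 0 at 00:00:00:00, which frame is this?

Total seconds to the label: (0 × 3600 + 38 × 60 + 27) = 2307.
Frame index = 2307 × 30 + 20 = 69230.

69230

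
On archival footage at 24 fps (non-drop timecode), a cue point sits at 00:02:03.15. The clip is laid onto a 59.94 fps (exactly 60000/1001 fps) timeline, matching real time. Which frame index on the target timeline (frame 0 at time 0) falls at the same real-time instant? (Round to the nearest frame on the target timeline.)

Source frame index: (0×3600 + 2×60 + 3) × 24 + 15 = 2967.
Real time: 2967 / (24) = 989/8 s.
Target frame: (989/8) × (60000/1001) = 7417500/1001 ≈ 7410.090 → 7410.

frame 7410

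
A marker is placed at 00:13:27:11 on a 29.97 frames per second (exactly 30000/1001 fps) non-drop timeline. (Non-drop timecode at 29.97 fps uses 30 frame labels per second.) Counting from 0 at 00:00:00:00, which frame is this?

Total seconds to the label: (0 × 3600 + 13 × 60 + 27) = 807.
Frame index = 807 × 30 + 11 = 24221.

frame 24221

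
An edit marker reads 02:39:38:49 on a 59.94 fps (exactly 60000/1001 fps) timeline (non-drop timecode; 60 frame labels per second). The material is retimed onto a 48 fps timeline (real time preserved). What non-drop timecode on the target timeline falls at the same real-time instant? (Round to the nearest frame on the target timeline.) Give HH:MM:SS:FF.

Source frame index: (2×3600 + 39×60 + 38) × 60 + 49 = 574729.
Real time: 574729 / (60000/1001) = 575303729/60000 s.
Target frame: (575303729/60000) × (48) = 575303729/1250 ≈ 460242.983 → 460243.
At 48 labels/s: frame 460243 → 02:39:48:19.

02:39:48:19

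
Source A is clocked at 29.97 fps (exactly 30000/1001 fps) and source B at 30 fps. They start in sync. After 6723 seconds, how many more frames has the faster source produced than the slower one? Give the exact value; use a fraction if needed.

201690/1001 frames

A emits 30000/1001 × 6723 = 201690000/1001 frames; B emits 30 × 6723 = 201690.
Difference = 201690/1001 frames (≈ 201.4885); B is ahead of A.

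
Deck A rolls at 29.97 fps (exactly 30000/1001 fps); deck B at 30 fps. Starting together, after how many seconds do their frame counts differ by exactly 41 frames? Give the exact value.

The gap grows by |30 − 30000/1001| = 30/1001 frames per second.
Time for a 41-frame gap: 41 ÷ (30/1001) = 41041/30 s.

41041/30 seconds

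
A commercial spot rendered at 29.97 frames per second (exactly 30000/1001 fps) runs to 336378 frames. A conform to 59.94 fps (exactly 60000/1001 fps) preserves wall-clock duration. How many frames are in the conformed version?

Frames at target rate = 336378 × (60000/1001) / (30000/1001) = 672756.

672756 frames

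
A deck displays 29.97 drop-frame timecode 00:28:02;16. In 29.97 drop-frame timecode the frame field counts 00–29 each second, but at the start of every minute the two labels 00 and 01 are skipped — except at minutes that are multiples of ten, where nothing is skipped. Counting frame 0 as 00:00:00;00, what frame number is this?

Complete 10-minute blocks: 2, each 17982 frames → 35964.
Remaining 8 whole minutes in the current block: 1800 + 7 × 1798 = 14386 frames.
Within the current minute: 2 × 30 + 16 − 2 = 74 (labels ;00/;01 skipped at this minute). Total = 35964 + 14386 + 74 = 50424.

50424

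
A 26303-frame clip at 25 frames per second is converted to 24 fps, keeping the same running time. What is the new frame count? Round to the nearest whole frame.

Frames at target rate = 26303 × (24) / (25) = 631272/25 ≈ 25250.880.
Nearest whole frame: 25251.

25251 frames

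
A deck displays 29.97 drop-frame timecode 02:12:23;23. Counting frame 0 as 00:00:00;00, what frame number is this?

238075

Complete 10-minute blocks: 13, each 17982 frames → 233766.
Remaining 2 whole minutes in the current block: 1800 + 1 × 1798 = 3598 frames.
Within the current minute: 23 × 30 + 23 − 2 = 711 (labels ;00/;01 skipped at this minute). Total = 233766 + 3598 + 711 = 238075.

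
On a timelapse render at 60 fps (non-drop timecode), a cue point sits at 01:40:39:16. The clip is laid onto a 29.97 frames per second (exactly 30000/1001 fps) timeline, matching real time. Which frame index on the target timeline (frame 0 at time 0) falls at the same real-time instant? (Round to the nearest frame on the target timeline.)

Source frame index: (1×3600 + 40×60 + 39) × 60 + 16 = 362356.
Real time: 362356 / (60) = 90589/15 s.
Target frame: (90589/15) × (30000/1001) = 181178000/1001 ≈ 180997.003 → 180997.

frame 180997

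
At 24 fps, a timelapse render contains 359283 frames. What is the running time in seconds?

Running time = 359283 / (24) = 14970.125 s.

14970.125 seconds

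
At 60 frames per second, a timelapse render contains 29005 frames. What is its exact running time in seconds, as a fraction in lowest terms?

5801/12 seconds

Running time = 29005 ÷ (60) = 29005 × 1/60 = 5801/12 s.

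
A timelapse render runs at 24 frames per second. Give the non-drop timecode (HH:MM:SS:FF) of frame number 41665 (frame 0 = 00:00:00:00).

41665 ÷ 24 = 1736 full seconds, remainder 1 frame.
1736 s = 0 h 28 min 56 s.
Timecode: 00:28:56:01.

00:28:56:01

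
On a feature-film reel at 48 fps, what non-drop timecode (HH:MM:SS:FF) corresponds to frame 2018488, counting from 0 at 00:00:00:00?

2018488 ÷ 48 = 42051 full seconds, remainder 40 frames.
42051 s = 11 h 40 min 51 s.
Timecode: 11:40:51:40.

11:40:51:40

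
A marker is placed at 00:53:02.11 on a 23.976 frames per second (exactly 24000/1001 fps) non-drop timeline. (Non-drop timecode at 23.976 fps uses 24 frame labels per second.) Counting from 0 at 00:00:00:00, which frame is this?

Total seconds to the label: (0 × 3600 + 53 × 60 + 2) = 3182.
Frame index = 3182 × 24 + 11 = 76379.

76379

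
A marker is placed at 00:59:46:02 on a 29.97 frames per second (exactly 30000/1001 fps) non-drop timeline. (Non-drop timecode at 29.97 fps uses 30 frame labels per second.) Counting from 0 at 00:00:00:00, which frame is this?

Total seconds to the label: (0 × 3600 + 59 × 60 + 46) = 3586.
Frame index = 3586 × 30 + 2 = 107582.

107582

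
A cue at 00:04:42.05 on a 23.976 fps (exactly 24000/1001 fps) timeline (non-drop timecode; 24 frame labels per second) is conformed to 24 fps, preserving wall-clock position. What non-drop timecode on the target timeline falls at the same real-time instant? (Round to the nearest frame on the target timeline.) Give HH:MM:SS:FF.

Source frame index: (0×3600 + 4×60 + 42) × 24 + 5 = 6773.
Real time: 6773 / (24000/1001) = 6779773/24000 s.
Target frame: (6779773/24000) × (24) = 6779773/1000 ≈ 6779.773 → 6780.
At 24 labels/s: frame 6780 → 00:04:42:12.

00:04:42:12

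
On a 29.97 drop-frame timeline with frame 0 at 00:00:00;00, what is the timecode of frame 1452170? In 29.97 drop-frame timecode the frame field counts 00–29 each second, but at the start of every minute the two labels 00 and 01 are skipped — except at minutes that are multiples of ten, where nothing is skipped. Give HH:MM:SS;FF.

Ten DF minutes hold 17982 frames, so frame 1452170 lies in block 80 (frames 1438560–1456541) with 13610 frames into that block.
The block's first minute is 1800 frames and the rest 1798 each; 13610 frames reaches minute 7, so 80 × 18 + 7 × 2 = 1454 labels have been skipped so far.
Adding those back, label number 1452170 + 1454 = 1453624 at 30 labels/s is 48454 s + 4 f = 13 h 27 min 34 s frame 4, i.e. 13:27:34;04.

13:27:34;04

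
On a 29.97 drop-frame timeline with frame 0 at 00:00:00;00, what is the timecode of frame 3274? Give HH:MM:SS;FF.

Each 10-minute DF block holds 10 × 60 × 30 − 9 × 2 = 17982 frames. 3274 ÷ 17982 → 0 full blocks, remainder 3274.
Within the partial block the first minute is 1800 frames and each further minute 1798, so 1 further minute boundary passed. Total skipped labels = 18 × 0 + 2 × 1 = 2.
Non-drop label index = 3274 + 2 = 3276; at 30 labels/s that is 00:01:49:06, i.e. DF 00:01:49;06.

00:01:49;06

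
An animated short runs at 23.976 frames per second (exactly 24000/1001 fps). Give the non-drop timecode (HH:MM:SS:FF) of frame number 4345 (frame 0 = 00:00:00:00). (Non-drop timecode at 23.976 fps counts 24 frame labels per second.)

00:03:01:01

4345 ÷ 24 = 181 full seconds, remainder 1 frame.
181 s = 0 h 3 min 1 s.
Timecode: 00:03:01:01.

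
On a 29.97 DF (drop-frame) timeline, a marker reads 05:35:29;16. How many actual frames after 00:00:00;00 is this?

603282

Complete 10-minute blocks: 33, each 17982 frames → 593406.
Remaining 5 whole minutes in the current block: 1800 + 4 × 1798 = 8992 frames.
Within the current minute: 29 × 30 + 16 − 2 = 884 (labels ;00/;01 skipped at this minute). Total = 593406 + 8992 + 884 = 603282.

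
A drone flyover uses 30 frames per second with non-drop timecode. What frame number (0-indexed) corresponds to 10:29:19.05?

frame 1132775

Total seconds to the label: (10 × 3600 + 29 × 60 + 19) = 37759.
Frame index = 37759 × 30 + 5 = 1132775.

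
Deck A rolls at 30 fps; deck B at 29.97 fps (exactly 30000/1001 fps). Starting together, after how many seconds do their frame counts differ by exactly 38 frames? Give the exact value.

The gap grows by |30000/1001 − 30| = 30/1001 frames per second.
Time for a 38-frame gap: 38 ÷ (30/1001) = 19019/15 s.

19019/15 seconds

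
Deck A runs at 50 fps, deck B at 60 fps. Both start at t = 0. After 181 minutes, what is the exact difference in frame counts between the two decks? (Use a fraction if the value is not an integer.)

181 min = 10860 s.
A emits 50 × 10860 = 543000 frames; B emits 60 × 10860 = 651600.
Difference = 108600 frames; B is ahead of A.

108600 frames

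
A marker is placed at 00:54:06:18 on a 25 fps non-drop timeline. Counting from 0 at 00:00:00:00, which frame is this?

frame 81168

Total seconds to the label: (0 × 3600 + 54 × 60 + 6) = 3246.
Frame index = 3246 × 25 + 18 = 81168.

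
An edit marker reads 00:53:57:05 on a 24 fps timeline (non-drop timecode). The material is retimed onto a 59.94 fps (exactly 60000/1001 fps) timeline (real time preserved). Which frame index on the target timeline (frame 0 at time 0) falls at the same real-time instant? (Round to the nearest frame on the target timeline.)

Source frame index: (0×3600 + 53×60 + 57) × 24 + 5 = 77693.
Real time: 77693 / (24) = 77693/24 s.
Target frame: (77693/24) × (60000/1001) = 2522500/13 ≈ 194038.462 → 194038.

frame 194038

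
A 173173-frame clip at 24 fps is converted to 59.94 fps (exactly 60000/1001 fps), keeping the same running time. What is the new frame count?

Target frames = source frames × (target rate / source rate) = 173173 × (60000/1001)/(24) = 173173 × 2500/1001 = 432500.

432500 frames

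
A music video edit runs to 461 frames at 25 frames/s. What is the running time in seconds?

18.44 seconds

Running time = 461 / (25) = 18.44 s.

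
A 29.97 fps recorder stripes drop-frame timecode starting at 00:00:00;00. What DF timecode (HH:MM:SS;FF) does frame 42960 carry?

00:23:53;12

Each 10-minute DF block holds 10 × 60 × 30 − 9 × 2 = 17982 frames. 42960 ÷ 17982 → 2 full blocks, remainder 6996.
Within the partial block the first minute is 1800 frames and each further minute 1798, so 3 further minute boundaries passed. Total skipped labels = 18 × 2 + 2 × 3 = 42.
Non-drop label index = 42960 + 42 = 43002; at 30 labels/s that is 00:23:53:12, i.e. DF 00:23:53;12.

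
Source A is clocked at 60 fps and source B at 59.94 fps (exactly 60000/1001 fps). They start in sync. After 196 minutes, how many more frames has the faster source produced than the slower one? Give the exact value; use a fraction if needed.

100800/143 frames

196 min = 11760 s.
A emits 60 × 11760 = 705600 frames; B emits 60000/1001 × 11760 = 100800000/143.
Difference = 100800/143 frames (≈ 704.8951); B is behind A.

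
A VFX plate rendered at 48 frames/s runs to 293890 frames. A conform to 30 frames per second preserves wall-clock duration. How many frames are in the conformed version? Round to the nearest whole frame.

Frames at target rate = 293890 × (30) / (48) = 734725/4 ≈ 183681.250.
Nearest whole frame: 183681.

183681 frames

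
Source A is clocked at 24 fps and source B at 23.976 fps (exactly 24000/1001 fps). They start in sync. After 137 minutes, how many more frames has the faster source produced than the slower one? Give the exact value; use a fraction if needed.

197280/1001 frames

137 min = 8220 s.
A emits 24 × 8220 = 197280 frames; B emits 24000/1001 × 8220 = 197280000/1001.
Difference = 197280/1001 frames (≈ 197.0829); B is behind A.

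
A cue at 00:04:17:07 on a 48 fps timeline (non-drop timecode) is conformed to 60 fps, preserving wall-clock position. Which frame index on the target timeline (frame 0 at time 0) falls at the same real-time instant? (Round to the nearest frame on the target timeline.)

Source frame index: (0×3600 + 4×60 + 17) × 48 + 7 = 12343.
Real time: 12343 / (48) = 12343/48 s.
Target frame: (12343/48) × (60) = 61715/4 ≈ 15428.750 → 15429.

frame 15429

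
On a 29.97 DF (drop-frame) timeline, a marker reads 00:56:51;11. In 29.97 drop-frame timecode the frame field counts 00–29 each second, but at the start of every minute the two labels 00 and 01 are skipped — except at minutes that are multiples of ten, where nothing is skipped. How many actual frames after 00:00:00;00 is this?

102239

As if non-drop at 30 labels/s: (0 × 3600 + 56 × 60 + 51) × 30 + 11 = 102341.
Minute boundaries passed: 56; those not divisible by 10: 56 − 5 = 51; dropped labels = 2 × 51 = 102.
Actual frame index = 102341 − 102 = 102239.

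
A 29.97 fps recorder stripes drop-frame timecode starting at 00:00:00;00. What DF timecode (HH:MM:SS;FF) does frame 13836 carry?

Ten DF minutes hold 17982 frames, so frame 13836 lies in block 0 (frames 0–17981) with 13836 frames into that block.
The block's first minute is 1800 frames and the rest 1798 each; 13836 frames reaches minute 7, so 0 × 18 + 7 × 2 = 14 labels have been skipped so far.
Adding those back, label number 13836 + 14 = 13850 at 30 labels/s is 461 s + 20 f = 0 h 7 min 41 s frame 20, i.e. 00:07:41;20.

00:07:41;20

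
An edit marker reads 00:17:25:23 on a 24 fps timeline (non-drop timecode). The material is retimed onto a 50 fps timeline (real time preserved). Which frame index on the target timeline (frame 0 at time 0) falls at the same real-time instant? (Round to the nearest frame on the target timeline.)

Source frame index: (0×3600 + 17×60 + 25) × 24 + 23 = 25103.
Real time: 25103 / (24) = 25103/24 s.
Target frame: (25103/24) × (50) = 627575/12 ≈ 52297.917 → 52298.

frame 52298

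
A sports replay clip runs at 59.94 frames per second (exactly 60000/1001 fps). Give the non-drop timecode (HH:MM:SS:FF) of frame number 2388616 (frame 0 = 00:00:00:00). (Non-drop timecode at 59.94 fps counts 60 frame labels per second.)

11:03:30:16

2388616 ÷ 60 = 39810 full seconds, remainder 16 frames.
39810 s = 11 h 3 min 30 s.
Timecode: 11:03:30:16.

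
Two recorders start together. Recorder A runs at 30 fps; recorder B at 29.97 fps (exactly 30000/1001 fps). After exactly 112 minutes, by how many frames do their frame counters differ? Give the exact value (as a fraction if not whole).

112 min = 6720 s.
A emits 30 × 6720 = 201600 frames; B emits 30000/1001 × 6720 = 28800000/143.
Difference = 28800/143 frames (≈ 201.3986); B is behind A.

28800/143 frames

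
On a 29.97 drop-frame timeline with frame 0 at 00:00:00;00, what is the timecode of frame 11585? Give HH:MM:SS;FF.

00:06:26;17

Each 10-minute DF block holds 10 × 60 × 30 − 9 × 2 = 17982 frames. 11585 ÷ 17982 → 0 full blocks, remainder 11585.
Within the partial block the first minute is 1800 frames and each further minute 1798, so 6 further minute boundaries passed. Total skipped labels = 18 × 0 + 2 × 6 = 12.
Non-drop label index = 11585 + 12 = 11597; at 30 labels/s that is 00:06:26:17, i.e. DF 00:06:26;17.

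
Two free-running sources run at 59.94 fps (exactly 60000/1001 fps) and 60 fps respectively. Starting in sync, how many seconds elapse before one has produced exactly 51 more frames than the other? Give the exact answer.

The gap grows by |60 − 60000/1001| = 60/1001 frames per second.
Time for a 51-frame gap: 51 ÷ (60/1001) = 850.85 s.

850.85 seconds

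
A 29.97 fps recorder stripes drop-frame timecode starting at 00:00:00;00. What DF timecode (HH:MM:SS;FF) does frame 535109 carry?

Ten DF minutes hold 17982 frames, so frame 535109 lies in block 29 (frames 521478–539459) with 13631 frames into that block.
The block's first minute is 1800 frames and the rest 1798 each; 13631 frames reaches minute 7, so 29 × 18 + 7 × 2 = 536 labels have been skipped so far.
Adding those back, label number 535109 + 536 = 535645 at 30 labels/s is 17854 s + 25 f = 4 h 57 min 34 s frame 25, i.e. 04:57:34;25.

04:57:34;25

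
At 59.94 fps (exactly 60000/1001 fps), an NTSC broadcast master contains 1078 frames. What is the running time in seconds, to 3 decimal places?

17.985 seconds

Running time = 1078 × 1001/60000 = 539539/30000 s ≈ 17.985 s.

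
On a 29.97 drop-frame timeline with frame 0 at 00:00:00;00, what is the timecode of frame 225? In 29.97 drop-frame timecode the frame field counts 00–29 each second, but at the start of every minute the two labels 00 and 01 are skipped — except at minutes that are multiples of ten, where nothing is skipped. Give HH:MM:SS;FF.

00:00:07;15

Each 10-minute DF block holds 10 × 60 × 30 − 9 × 2 = 17982 frames. 225 ÷ 17982 → 0 full blocks, remainder 225.
Within the partial block the first minute is 1800 frames and each further minute 1798, so 0 further minute boundaries passed. Total skipped labels = 18 × 0 + 2 × 0 = 0.
Non-drop label index = 225 + 0 = 225; at 30 labels/s that is 00:00:07:15, i.e. DF 00:00:07;15.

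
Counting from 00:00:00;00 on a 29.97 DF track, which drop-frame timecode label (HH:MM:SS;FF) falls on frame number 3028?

00:01:41;00

Ten DF minutes hold 17982 frames, so frame 3028 lies in block 0 (frames 0–17981) with 3028 frames into that block.
The block's first minute is 1800 frames and the rest 1798 each; 3028 frames reaches minute 1, so 0 × 18 + 1 × 2 = 2 labels have been skipped so far.
Adding those back, label number 3028 + 2 = 3030 at 30 labels/s is 101 s + 0 f = 0 h 1 min 41 s frame 0, i.e. 00:01:41;00.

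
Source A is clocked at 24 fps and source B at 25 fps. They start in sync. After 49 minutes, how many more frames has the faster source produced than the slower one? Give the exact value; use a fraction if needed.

49 min = 2940 s.
A emits 24 × 2940 = 70560 frames; B emits 25 × 2940 = 73500.
Difference = 2940 frames; B is ahead of A.

2940 frames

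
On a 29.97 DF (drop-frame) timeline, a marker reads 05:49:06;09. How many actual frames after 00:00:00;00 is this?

Complete 10-minute blocks: 34, each 17982 frames → 611388.
Remaining 9 whole minutes in the current block: 1800 + 8 × 1798 = 16184 frames.
Within the current minute: 6 × 30 + 9 − 2 = 187 (labels ;00/;01 skipped at this minute). Total = 611388 + 16184 + 187 = 627759.

627759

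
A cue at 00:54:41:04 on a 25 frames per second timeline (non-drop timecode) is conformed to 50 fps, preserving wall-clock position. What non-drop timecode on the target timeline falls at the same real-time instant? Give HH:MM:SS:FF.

Source frame index: (0×3600 + 54×60 + 41) × 25 + 4 = 82029.
Real time: 82029 / (25) = 82029/25 s.
Target frame: (82029/25) × (50) = 164058.
At 50 labels/s: frame 164058 → 00:54:41:08.

00:54:41:08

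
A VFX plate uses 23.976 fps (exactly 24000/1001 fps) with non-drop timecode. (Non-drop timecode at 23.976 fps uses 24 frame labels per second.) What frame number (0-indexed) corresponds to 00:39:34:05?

Total seconds to the label: (0 × 3600 + 39 × 60 + 34) = 2374.
Frame index = 2374 × 24 + 5 = 56981.

56981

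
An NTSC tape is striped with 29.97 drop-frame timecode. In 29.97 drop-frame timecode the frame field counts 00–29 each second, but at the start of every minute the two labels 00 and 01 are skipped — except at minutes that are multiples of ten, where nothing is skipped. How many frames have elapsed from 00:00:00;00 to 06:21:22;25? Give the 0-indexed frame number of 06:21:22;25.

685799

Complete 10-minute blocks: 38, each 17982 frames → 683316.
Remaining 1 whole minute in the current block: 1800 + 0 × 1798 = 1800 frames.
Within the current minute: 22 × 30 + 25 − 2 = 683 (labels ;00/;01 skipped at this minute). Total = 683316 + 1800 + 683 = 685799.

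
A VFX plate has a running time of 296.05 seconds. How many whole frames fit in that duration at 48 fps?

14210 frames

Frames = 296.05 × 48 = 71052/5 ≈ 14210.4000.
Complete frames: 14210.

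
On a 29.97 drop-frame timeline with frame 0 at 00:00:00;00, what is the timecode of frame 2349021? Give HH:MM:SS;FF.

21:46:19;03

Each 10-minute DF block holds 10 × 60 × 30 − 9 × 2 = 17982 frames. 2349021 ÷ 17982 → 130 full blocks, remainder 11361.
Within the partial block the first minute is 1800 frames and each further minute 1798, so 6 further minute boundaries passed. Total skipped labels = 18 × 130 + 2 × 6 = 2352.
Non-drop label index = 2349021 + 2352 = 2351373; at 30 labels/s that is 21:46:19:03, i.e. DF 21:46:19;03.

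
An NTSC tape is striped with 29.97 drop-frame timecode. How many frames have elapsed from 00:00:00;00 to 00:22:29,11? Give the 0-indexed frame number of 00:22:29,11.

As if non-drop at 30 labels/s: (0 × 3600 + 22 × 60 + 29) × 30 + 11 = 40481.
Minute boundaries passed: 22; those not divisible by 10: 22 − 2 = 20; dropped labels = 2 × 20 = 40.
Actual frame index = 40481 − 40 = 40441.

40441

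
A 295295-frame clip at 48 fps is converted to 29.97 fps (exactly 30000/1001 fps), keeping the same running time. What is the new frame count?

184375 frames

Target frames = source frames × (target rate / source rate) = 295295 × (30000/1001)/(48) = 295295 × 625/1001 = 184375.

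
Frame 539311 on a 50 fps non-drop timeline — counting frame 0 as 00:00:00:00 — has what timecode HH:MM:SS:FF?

02:59:46:11

539311 ÷ 50 = 10786 full seconds, remainder 11 frames.
10786 s = 2 h 59 min 46 s.
Timecode: 02:59:46:11.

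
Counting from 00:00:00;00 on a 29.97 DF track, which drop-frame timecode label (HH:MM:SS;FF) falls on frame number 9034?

Ten DF minutes hold 17982 frames, so frame 9034 lies in block 0 (frames 0–17981) with 9034 frames into that block.
The block's first minute is 1800 frames and the rest 1798 each; 9034 frames reaches minute 5, so 0 × 18 + 5 × 2 = 10 labels have been skipped so far.
Adding those back, label number 9034 + 10 = 9044 at 30 labels/s is 301 s + 14 f = 0 h 5 min 1 s frame 14, i.e. 00:05:01;14.

00:05:01;14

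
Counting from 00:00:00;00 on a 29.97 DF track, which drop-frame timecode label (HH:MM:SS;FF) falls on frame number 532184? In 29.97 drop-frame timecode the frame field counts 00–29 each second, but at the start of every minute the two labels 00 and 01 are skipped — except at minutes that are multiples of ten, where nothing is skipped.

Each 10-minute DF block holds 10 × 60 × 30 − 9 × 2 = 17982 frames. 532184 ÷ 17982 → 29 full blocks, remainder 10706.
Within the partial block the first minute is 1800 frames and each further minute 1798, so 5 further minute boundaries passed. Total skipped labels = 18 × 29 + 2 × 5 = 532.
Non-drop label index = 532184 + 532 = 532716; at 30 labels/s that is 04:55:57:06, i.e. DF 04:55:57;06.

04:55:57;06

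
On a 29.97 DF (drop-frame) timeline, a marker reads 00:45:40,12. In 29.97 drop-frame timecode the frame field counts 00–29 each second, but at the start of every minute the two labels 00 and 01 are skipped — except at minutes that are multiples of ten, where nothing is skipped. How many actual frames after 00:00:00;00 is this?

82130

Complete 10-minute blocks: 4, each 17982 frames → 71928.
Remaining 5 whole minutes in the current block: 1800 + 4 × 1798 = 8992 frames.
Within the current minute: 40 × 30 + 12 − 2 = 1210 (labels ;00/;01 skipped at this minute). Total = 71928 + 8992 + 1210 = 82130.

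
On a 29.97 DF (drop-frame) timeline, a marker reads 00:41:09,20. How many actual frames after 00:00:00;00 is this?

As if non-drop at 30 labels/s: (0 × 3600 + 41 × 60 + 9) × 30 + 20 = 74090.
Minute boundaries passed: 41; those not divisible by 10: 41 − 4 = 37; dropped labels = 2 × 37 = 74.
Actual frame index = 74090 − 74 = 74016.

74016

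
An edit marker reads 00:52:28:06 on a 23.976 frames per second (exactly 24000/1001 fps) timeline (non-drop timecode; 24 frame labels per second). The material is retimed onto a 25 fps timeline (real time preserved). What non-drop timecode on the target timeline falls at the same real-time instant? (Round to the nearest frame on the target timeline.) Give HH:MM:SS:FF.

Source frame index: (0×3600 + 52×60 + 28) × 24 + 6 = 75558.
Real time: 75558 / (24000/1001) = 12605593/4000 s.
Target frame: (12605593/4000) × (25) = 12605593/160 ≈ 78784.956 → 78785.
At 25 labels/s: frame 78785 → 00:52:31:10.

00:52:31:10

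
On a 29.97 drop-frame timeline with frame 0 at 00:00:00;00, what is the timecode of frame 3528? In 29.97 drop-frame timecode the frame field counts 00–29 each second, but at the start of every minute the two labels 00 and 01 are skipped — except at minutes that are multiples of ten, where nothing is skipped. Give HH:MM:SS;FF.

Ten DF minutes hold 17982 frames, so frame 3528 lies in block 0 (frames 0–17981) with 3528 frames into that block.
The block's first minute is 1800 frames and the rest 1798 each; 3528 frames reaches minute 1, so 0 × 18 + 1 × 2 = 2 labels have been skipped so far.
Adding those back, label number 3528 + 2 = 3530 at 30 labels/s is 117 s + 20 f = 0 h 1 min 57 s frame 20, i.e. 00:01:57;20.

00:01:57;20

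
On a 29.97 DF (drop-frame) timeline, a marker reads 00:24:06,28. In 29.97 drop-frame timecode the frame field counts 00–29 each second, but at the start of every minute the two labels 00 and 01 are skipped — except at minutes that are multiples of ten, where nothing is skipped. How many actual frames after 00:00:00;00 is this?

43364

Complete 10-minute blocks: 2, each 17982 frames → 35964.
Remaining 4 whole minutes in the current block: 1800 + 3 × 1798 = 7194 frames.
Within the current minute: 6 × 30 + 28 − 2 = 206 (labels ;00/;01 skipped at this minute). Total = 35964 + 7194 + 206 = 43364.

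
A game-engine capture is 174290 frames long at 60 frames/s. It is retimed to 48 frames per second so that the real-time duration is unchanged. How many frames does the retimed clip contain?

Target frames = source frames × (target rate / source rate) = 174290 × (48)/(60) = 174290 × 4/5 = 139432.

139432 frames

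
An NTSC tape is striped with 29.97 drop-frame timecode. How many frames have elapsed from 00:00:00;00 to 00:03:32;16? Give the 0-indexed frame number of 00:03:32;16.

6370

Complete 10-minute blocks: 0, each 17982 frames → 0.
Remaining 3 whole minutes in the current block: 1800 + 2 × 1798 = 5396 frames.
Within the current minute: 32 × 30 + 16 − 2 = 974 (labels ;00/;01 skipped at this minute). Total = 0 + 5396 + 974 = 6370.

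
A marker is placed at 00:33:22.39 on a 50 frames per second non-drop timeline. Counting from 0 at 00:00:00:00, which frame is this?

Total seconds to the label: (0 × 3600 + 33 × 60 + 22) = 2002.
Frame index = 2002 × 50 + 39 = 100139.

frame 100139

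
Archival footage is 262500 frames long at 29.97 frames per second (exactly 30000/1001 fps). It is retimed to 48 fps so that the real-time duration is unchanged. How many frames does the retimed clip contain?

420420 frames

Target frames = source frames × (target rate / source rate) = 262500 × (48)/(30000/1001) = 262500 × 1001/625 = 420420.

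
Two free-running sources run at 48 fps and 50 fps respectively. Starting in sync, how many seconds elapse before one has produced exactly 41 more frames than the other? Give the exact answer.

The gap grows by |50 − 48| = 2 frames per second.
Time for a 41-frame gap: 41 ÷ (2) = 20.5 s.

20.5 seconds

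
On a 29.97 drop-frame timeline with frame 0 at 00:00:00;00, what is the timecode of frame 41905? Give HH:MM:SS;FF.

Ten DF minutes hold 17982 frames, so frame 41905 lies in block 2 (frames 35964–53945) with 5941 frames into that block.
The block's first minute is 1800 frames and the rest 1798 each; 5941 frames reaches minute 3, so 2 × 18 + 3 × 2 = 42 labels have been skipped so far.
Adding those back, label number 41905 + 42 = 41947 at 30 labels/s is 1398 s + 7 f = 0 h 23 min 18 s frame 7, i.e. 00:23:18;07.

00:23:18;07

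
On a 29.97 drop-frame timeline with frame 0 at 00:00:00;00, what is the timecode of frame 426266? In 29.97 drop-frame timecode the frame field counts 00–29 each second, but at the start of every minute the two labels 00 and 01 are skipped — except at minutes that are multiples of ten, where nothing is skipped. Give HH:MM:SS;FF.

03:57:03;04

Each 10-minute DF block holds 10 × 60 × 30 − 9 × 2 = 17982 frames. 426266 ÷ 17982 → 23 full blocks, remainder 12680.
Within the partial block the first minute is 1800 frames and each further minute 1798, so 7 further minute boundaries passed. Total skipped labels = 18 × 23 + 2 × 7 = 428.
Non-drop label index = 426266 + 428 = 426694; at 30 labels/s that is 03:57:03:04, i.e. DF 03:57:03;04.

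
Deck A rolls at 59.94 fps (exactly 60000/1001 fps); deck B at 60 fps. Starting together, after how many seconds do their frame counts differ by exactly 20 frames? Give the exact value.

The gap grows by |60 − 60000/1001| = 60/1001 frames per second.
Time for a 20-frame gap: 20 ÷ (60/1001) = 1001/3 s.

1001/3 seconds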